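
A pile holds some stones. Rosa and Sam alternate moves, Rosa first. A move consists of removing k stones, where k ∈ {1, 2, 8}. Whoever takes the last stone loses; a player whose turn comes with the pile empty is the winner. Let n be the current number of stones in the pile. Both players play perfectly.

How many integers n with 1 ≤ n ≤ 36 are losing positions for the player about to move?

12

Positions with no move are W. A position that does have a move is losing for the player to move precisely when every available move leads to a winning position for the opponent. Fill in the labels:
n=0: no move; the opponent has just taken the last stone and therefore loses → W
n=1: only reaches 0(W), which is W → L
n=2: reaches L-position 1 → W
n=3: reaches L-position 1 → W
n=4: only reaches 3(W), 2(W), all W → L
n=5: reaches L-position 4 → W
n=6: reaches L-position 4 → W
n=7: only reaches 6(W), 5(W), all W → L
n=8: reaches L-position 7 → W
n=9: reaches L-position 7 → W
n=10: only reaches 9(W), 8(W), 2(W), all W → L
n=11: reaches L-position 10 → W
n=12: reaches L-position 10 → W
n=13: only reaches 12(W), 11(W), 5(W), all W → L
n=14: reaches L-position 13 → W
n=15: reaches L-position 13 → W
n=16: only reaches 15(W), 14(W), 8(W), all W → L
n=17: reaches L-position 16 → W
n=18: reaches L-position 16 → W
n=19: only reaches 18(W), 17(W), 11(W), all W → L
n=20: reaches L-position 19 → W
n=21: reaches L-position 19 → W
n=22: only reaches 21(W), 20(W), 14(W), all W → L
n=23: reaches L-position 22 → W
n=24: reaches L-position 22 → W
n=25: only reaches 24(W), 23(W), 17(W), all W → L
n=26: reaches L-position 25 → W
n=27: reaches L-position 25 → W
n=28: only reaches 27(W), 26(W), 20(W), all W → L
n=29: reaches L-position 28 → W
n=30: reaches L-position 28 → W
n=31: only reaches 30(W), 29(W), 23(W), all W → L
n=32: reaches L-position 31 → W
n=33: reaches L-position 31 → W
n=34: only reaches 33(W), 32(W), 26(W), all W → L
n=35: reaches L-position 34 → W
n=36: reaches L-position 34 → W
L entries with 1 ≤ n ≤ 36 (the range starts at n=1): n = 1, 4, 7, 10, 13, 16, 19, 22, 25, 28, 31, 34; that makes 12.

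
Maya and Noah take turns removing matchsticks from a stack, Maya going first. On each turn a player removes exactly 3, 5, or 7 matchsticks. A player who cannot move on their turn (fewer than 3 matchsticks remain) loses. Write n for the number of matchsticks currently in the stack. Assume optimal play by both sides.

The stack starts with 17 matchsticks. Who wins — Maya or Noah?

Maya wins.

Build the W/L table. Terminal = L. A non-terminal position is W if it has a move to some L; otherwise it is L.
n=0: no move → L
n=1: no move → L
n=2: no move → L
n=3: →0(L), so W
n=4: →1(L), so W
n=5: →2(L), so W
n=6: →1(L), so W
n=7: →2(L), so W
n=8: →1(L), so W
n=9: →2(L), so W
n=10: →7(W), 5(W), 3(W) — all W, so L
n=11: →8(W), 6(W), 4(W) — all W, so L
n=12: →9(W), 7(W), 5(W) — all W, so L
n=13: →10(L), so W
n=14: →11(L), so W
n=15: →12(L), so W
n=16: →11(L), so W
n=17: →12(L), so W
From 17 Maya can remove 5, leaving 12, reaching an L position.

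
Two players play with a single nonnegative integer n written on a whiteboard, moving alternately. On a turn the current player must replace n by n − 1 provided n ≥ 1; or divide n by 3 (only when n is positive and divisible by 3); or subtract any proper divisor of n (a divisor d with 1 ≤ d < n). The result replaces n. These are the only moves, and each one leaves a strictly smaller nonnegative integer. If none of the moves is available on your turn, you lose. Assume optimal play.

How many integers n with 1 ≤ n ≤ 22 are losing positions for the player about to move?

8

Classify positions by backward induction: terminal positions (no move available) are L. From any other position, the mover wins iff some move reaches an L.
n=0: no move → L
n=1: can move to 0, which is L ⇒ W
n=2: the only move is to 1(W), a W ⇒ L
n=3: can move to 2, which is L ⇒ W
n=4: can move to 2, which is L ⇒ W
n=5: the only move is to 4(W), a W ⇒ L
n=6: can move to 2, which is L ⇒ W
n=7: the only move is to 6(W), a W ⇒ L
n=8: can move to 7, which is L ⇒ W
n=9: moves to 3(W), 6(W), 8(W); every one is W ⇒ L
n=10: can move to 5, which is L ⇒ W
n=11: the only move is to 10(W), a W ⇒ L
n=12: can move to 9, which is L ⇒ W
n=13: the only move is to 12(W), a W ⇒ L
n=14: can move to 7, which is L ⇒ W
n=15: can move to 5, which is L ⇒ W
n=16: moves to 8(W), 12(W), 14(W), 15(W); every one is W ⇒ L
n=17: can move to 16, which is L ⇒ W
n=18: can move to 9, which is L ⇒ W
n=19: the only move is to 18(W), a W ⇒ L
n=20: can move to 16, which is L ⇒ W
n=21: can move to 7, which is L ⇒ W
n=22: can move to 11, which is L ⇒ W
L entries with 1 ≤ n ≤ 22 (n=0 is outside the asked range and is not counted): n = 2, 5, 7, 9, 11, 13, 16, 19; that makes 8.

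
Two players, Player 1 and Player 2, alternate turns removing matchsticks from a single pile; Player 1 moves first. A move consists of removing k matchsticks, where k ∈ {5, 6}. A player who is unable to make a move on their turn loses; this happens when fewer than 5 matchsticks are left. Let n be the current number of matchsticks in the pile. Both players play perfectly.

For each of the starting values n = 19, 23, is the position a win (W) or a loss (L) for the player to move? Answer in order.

Positions with no move are L. A position that does have a move is losing for the player to move precisely when every available move leads to a winning position for the opponent. Fill in the labels:
n=0: no move → L
n=1: no move → L
n=2: no move → L
n=3: no move → L
n=4: no move → L
n=5: can move to 0, which is L ⇒ W
n=6: can move to 1, which is L ⇒ W
n=7: can move to 2, which is L ⇒ W
n=8: can move to 3, which is L ⇒ W
n=9: can move to 4, which is L ⇒ W
n=10: can move to 4, which is L ⇒ W
n=11: moves to 6(W), 5(W); every one is W ⇒ L
n=12: moves to 7(W), 6(W); every one is W ⇒ L
n=13: moves to 8(W), 7(W); every one is W ⇒ L
n=14: moves to 9(W), 8(W); every one is W ⇒ L
n=15: moves to 10(W), 9(W); every one is W ⇒ L
n=16: can move to 11, which is L ⇒ W
n=17: can move to 12, which is L ⇒ W
n=18: can move to 13, which is L ⇒ W
n=19: can move to 14, which is L ⇒ W
n=20: can move to 15, which is L ⇒ W
n=21: can move to 15, which is L ⇒ W
n=22: moves to 17(W), 16(W); every one is W ⇒ L
n=23: moves to 18(W), 17(W); every one is W ⇒ L

19: W, 23: L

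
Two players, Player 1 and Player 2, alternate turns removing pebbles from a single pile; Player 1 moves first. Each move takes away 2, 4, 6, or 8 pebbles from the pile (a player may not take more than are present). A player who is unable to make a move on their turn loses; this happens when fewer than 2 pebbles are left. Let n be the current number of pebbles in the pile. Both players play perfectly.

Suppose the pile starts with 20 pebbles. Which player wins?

Classify positions by backward induction: terminal positions (no move available) are L. From any other position, the mover wins iff some move reaches an L.
n=0: no move → L
n=1: no move → L
n=2: can move to 0, which is L ⇒ W
n=3: can move to 1, which is L ⇒ W
n=4: can move to 0, which is L ⇒ W
n=5: can move to 1, which is L ⇒ W
n=6: can move to 0, which is L ⇒ W
n=7: can move to 1, which is L ⇒ W
n=8: can move to 0, which is L ⇒ W
n=9: can move to 1, which is L ⇒ W
n=10: moves to 8(W), 6(W), 4(W), 2(W); every one is W ⇒ L
n=11: moves to 9(W), 7(W), 5(W), 3(W); every one is W ⇒ L
n=12: can move to 10, which is L ⇒ W
n=13: can move to 11, which is L ⇒ W
n=14: can move to 10, which is L ⇒ W
n=15: can move to 11, which is L ⇒ W
n=16: can move to 10, which is L ⇒ W
n=17: can move to 11, which is L ⇒ W
n=18: can move to 10, which is L ⇒ W
n=19: can move to 11, which is L ⇒ W
n=20: moves to 18(W), 16(W), 14(W), 12(W); every one is W ⇒ L
The starting position 20 is L: whatever Player 1 does, the opponent receives a W position.

Player 2 wins.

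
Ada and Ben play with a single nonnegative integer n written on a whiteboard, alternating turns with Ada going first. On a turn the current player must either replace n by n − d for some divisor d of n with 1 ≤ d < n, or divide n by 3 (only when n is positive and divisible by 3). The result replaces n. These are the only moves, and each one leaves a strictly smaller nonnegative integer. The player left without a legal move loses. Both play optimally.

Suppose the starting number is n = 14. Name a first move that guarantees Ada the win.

Move to 7.

Classify positions by backward induction: terminal positions (no move available) are L. From any other position, the mover wins iff some move reaches an L.
n=0: no move → L
n=1: no move → L
n=2: can move to 1, which is L ⇒ W
n=3: can move to 1, which is L ⇒ W
n=4: moves to 2(W), 3(W); every one is W ⇒ L
n=5: can move to 4, which is L ⇒ W
n=6: can move to 4, which is L ⇒ W
n=7: the only move is to 6(W), a W ⇒ L
n=8: can move to 4, which is L ⇒ W
n=9: moves to 3(W), 6(W), 8(W); every one is W ⇒ L
n=10: can move to 9, which is L ⇒ W
n=11: the only move is to 10(W), a W ⇒ L
n=12: can move to 4, which is L ⇒ W
n=13: the only move is to 12(W), a W ⇒ L
n=14: can move to 7, which is L ⇒ W
From 14, the L positions reachable in one move are: 7, 13. Any move reaching one of these is winning.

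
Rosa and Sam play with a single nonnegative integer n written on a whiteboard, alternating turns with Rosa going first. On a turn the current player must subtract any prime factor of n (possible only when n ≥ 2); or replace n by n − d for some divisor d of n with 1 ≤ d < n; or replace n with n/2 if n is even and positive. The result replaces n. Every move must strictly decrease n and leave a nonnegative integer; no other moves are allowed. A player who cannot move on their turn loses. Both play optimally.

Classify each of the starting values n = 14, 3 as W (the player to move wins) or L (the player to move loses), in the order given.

14: L, 3: W

Work bottom-up. With no move the player to move loses. Otherwise the position is W if at least one move leads to an L position for the opponent, and L if every move leads to a W.
n=0: no move → L
n=1: no move → L
n=2: W (go to 0, an L position)
n=3: W (go to 0, an L position)
n=4: L (options 2(W), 3(W) are all W)
n=5: W (go to 0, an L position)
n=6: W (go to 4, an L position)
n=7: W (go to 0, an L position)
n=8: W (go to 4, an L position)
n=9: L (options 6(W), 8(W) are all W)
n=10: W (go to 9, an L position)
n=11: W (go to 0, an L position)
n=12: W (go to 9, an L position)
n=13: W (go to 0, an L position)
n=14: L (options 7(W), 12(W), 13(W) are all W)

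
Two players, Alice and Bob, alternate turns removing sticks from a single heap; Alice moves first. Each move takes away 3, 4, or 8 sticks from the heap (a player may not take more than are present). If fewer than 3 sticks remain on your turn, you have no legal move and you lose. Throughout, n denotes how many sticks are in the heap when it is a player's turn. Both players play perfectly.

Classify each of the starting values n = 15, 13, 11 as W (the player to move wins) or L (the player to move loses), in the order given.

15: W, 13: L, 11: W

Compute win/loss labels from the base case upward. A position with no move is L. Any other position is W if it can reach an L in one move, else L.
n=0: no move → L
n=1: no move → L
n=2: no move → L
n=3: →0(L), so W
n=4: →1(L), so W
n=5: →2(L), so W
n=6: →2(L), so W
n=7: →4(W), 3(W) — all W, so L
n=8: →0(L), so W
n=9: →1(L), so W
n=10: →7(L), so W
n=11: →7(L), so W
n=12: →9(W), 8(W), 4(W) — all W, so L
n=13: →10(W), 9(W), 5(W) — all W, so L
n=14: →11(W), 10(W), 6(W) — all W, so L
n=15: →12(L), so W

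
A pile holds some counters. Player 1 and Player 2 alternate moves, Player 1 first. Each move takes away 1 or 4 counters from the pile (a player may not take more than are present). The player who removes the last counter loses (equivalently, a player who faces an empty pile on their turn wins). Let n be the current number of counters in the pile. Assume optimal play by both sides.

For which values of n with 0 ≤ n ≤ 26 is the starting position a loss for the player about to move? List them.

Classify positions by backward induction: terminal positions (no move available) are W. From any other position, the mover wins iff some move reaches an L.
n=0: no move; the opponent has just taken the last counter and therefore loses → W
n=1: L (sole option 0(W) is W)
n=2: W (go to 1, an L position)
n=3: L (sole option 2(W) is W)
n=4: W (go to 3, an L position)
n=5: W (go to 1, an L position)
n=6: L (options 5(W), 2(W) are all W)
n=7: W (go to 6, an L position)
n=8: L (options 7(W), 4(W) are all W)
n=9: W (go to 8, an L position)
n=10: W (go to 6, an L position)
n=11: L (options 10(W), 7(W) are all W)
n=12: W (go to 11, an L position)
n=13: L (options 12(W), 9(W) are all W)
n=14: W (go to 13, an L position)
n=15: W (go to 11, an L position)
n=16: L (options 15(W), 12(W) are all W)
n=17: W (go to 16, an L position)
n=18: L (options 17(W), 14(W) are all W)
n=19: W (go to 18, an L position)
n=20: W (go to 16, an L position)
n=21: L (options 20(W), 17(W) are all W)
n=22: W (go to 21, an L position)
n=23: L (options 22(W), 19(W) are all W)
n=24: W (go to 23, an L position)
n=25: W (go to 21, an L position)
n=26: L (options 25(W), 22(W) are all W)
Reading off the rows marked L gives the requested list; there are 11 such values of n.

1, 3, 6, 8, 11, 13, 16, 18, 21, 23, 26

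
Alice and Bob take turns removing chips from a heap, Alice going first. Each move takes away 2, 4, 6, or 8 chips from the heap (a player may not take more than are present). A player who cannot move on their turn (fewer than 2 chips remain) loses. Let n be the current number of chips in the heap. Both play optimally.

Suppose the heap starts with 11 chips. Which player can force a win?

Classify positions by backward induction: terminal positions (no move available) are L. From any other position, the mover wins iff some move reaches an L.
n=0: no move → L
n=1: no move → L
n=2: reaches L-position 0 → W
n=3: reaches L-position 1 → W
n=4: reaches L-position 0 → W
n=5: reaches L-position 1 → W
n=6: reaches L-position 0 → W
n=7: reaches L-position 1 → W
n=8: reaches L-position 0 → W
n=9: reaches L-position 1 → W
n=10: only reaches 8(W), 6(W), 4(W), 2(W), all W → L
n=11: only reaches 9(W), 7(W), 5(W), 3(W), all W → L
The starting position 11 is L: whatever Alice does, the opponent receives a W position.

Bob wins.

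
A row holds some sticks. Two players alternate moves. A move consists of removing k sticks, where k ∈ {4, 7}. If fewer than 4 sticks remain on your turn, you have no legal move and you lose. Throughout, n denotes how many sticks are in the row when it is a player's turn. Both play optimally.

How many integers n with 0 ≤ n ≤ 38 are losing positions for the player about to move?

Positions with no move are L. A position that does have a move is losing for the player to move precisely when every available move leads to a winning position for the opponent. Fill in the labels:
n=0: no move → L
n=1: no move → L
n=2: no move → L
n=3: no move → L
n=4: →0(L), so W
n=5: →1(L), so W
n=6: →2(L), so W
n=7: →3(L), so W
n=8: →1(L), so W
n=9: →2(L), so W
n=10: →3(L), so W
n=11: →7(W), 4(W) — all W, so L
n=12: →8(W), 5(W) — all W, so L
n=13: →9(W), 6(W) — all W, so L
n=14: →10(W), 7(W) — all W, so L
n=15: →11(L), so W
n=16: →12(L), so W
n=17: →13(L), so W
n=18: →14(L), so W
n=19: →12(L), so W
n=20: →13(L), so W
n=21: →14(L), so W
n=22: →18(W), 15(W) — all W, so L
n=23: →19(W), 16(W) — all W, so L
n=24: →20(W), 17(W) — all W, so L
n=25: →21(W), 18(W) — all W, so L
n=26: →22(L), so W
n=27: →23(L), so W
n=28: →24(L), so W
n=29: →25(L), so W
n=30: →23(L), so W
n=31: →24(L), so W
n=32: →25(L), so W
n=33: →29(W), 26(W) — all W, so L
n=34: →30(W), 27(W) — all W, so L
n=35: →31(W), 28(W) — all W, so L
n=36: →32(W), 29(W) — all W, so L
n=37: →33(L), so W
n=38: →34(L), so W
L entries with 0 ≤ n ≤ 38: n = 0, 1, 2, 3, 11, 12, 13, 14, 22, 23, 24, 25, 33, 34, 35, 36; that makes 16.

16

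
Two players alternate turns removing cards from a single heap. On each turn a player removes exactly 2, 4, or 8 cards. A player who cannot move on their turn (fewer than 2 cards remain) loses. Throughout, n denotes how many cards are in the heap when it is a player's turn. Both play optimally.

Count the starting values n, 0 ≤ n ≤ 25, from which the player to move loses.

Work bottom-up. With no move the player to move loses. Otherwise the position is W if at least one move leads to an L position for the opponent, and L if every move leads to a W.
n=0: no move → L
n=1: no move → L
n=2: →0(L), so W
n=3: →1(L), so W
n=4: →0(L), so W
n=5: →1(L), so W
n=6: →4(W), 2(W) — all W, so L
n=7: →5(W), 3(W) — all W, so L
n=8: →6(L), so W
n=9: →7(L), so W
n=10: →6(L), so W
n=11: →7(L), so W
n=12: →10(W), 8(W), 4(W) — all W, so L
n=13: →11(W), 9(W), 5(W) — all W, so L
n=14: →12(L), so W
n=15: →13(L), so W
n=16: →12(L), so W
n=17: →13(L), so W
n=18: →16(W), 14(W), 10(W) — all W, so L
n=19: →17(W), 15(W), 11(W) — all W, so L
n=20: →18(L), so W
n=21: →19(L), so W
n=22: →18(L), so W
n=23: →19(L), so W
n=24: →22(W), 20(W), 16(W) — all W, so L
n=25: →23(W), 21(W), 17(W) — all W, so L
L entries with 0 ≤ n ≤ 25: n = 0, 1, 6, 7, 12, 13, 18, 19, 24, 25; that makes 10.

10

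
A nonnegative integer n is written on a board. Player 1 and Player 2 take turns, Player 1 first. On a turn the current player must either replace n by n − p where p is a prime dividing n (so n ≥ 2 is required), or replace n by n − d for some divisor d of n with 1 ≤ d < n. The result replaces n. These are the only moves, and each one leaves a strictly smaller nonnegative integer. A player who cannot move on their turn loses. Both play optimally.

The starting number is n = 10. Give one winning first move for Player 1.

Build the W/L table. Terminal = L. A non-terminal position is W if it has a move to some L; otherwise it is L.
n=0: no move → L
n=1: no move → L
n=2: can move to 0, which is L ⇒ W
n=3: can move to 0, which is L ⇒ W
n=4: moves to 2(W), 3(W); every one is W ⇒ L
n=5: can move to 0, which is L ⇒ W
n=6: can move to 4, which is L ⇒ W
n=7: can move to 0, which is L ⇒ W
n=8: can move to 4, which is L ⇒ W
n=9: moves to 6(W), 8(W); every one is W ⇒ L
n=10: can move to 9, which is L ⇒ W
From 10, the L positions reachable in one move are: 9.

Move to 9.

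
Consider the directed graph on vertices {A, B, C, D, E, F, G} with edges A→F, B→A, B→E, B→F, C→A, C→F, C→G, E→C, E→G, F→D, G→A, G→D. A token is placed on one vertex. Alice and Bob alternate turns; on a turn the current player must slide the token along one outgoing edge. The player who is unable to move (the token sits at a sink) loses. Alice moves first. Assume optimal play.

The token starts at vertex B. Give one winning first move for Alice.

Move to E.

Positions with no move are L. A position that does have a move is losing for the player to move precisely when every available move leads to a winning position for the opponent. Fill in the labels:
Every edge goes from a vertex to one that appears earlier in the order D, F, A, G, C, E, B, so processing vertices in that order labels each vertex after all of its successors.
D: no outgoing edge → L
F: →D(L), so W
A: →F(W) only, which is W, so L
G: →A(L), so W
C: →A(L), so W
E: →C(W), G(W) — all W, so L
B: →E(L), so W
From B, the L positions reachable in one move are: E, A. Any move reaching one of these is winning.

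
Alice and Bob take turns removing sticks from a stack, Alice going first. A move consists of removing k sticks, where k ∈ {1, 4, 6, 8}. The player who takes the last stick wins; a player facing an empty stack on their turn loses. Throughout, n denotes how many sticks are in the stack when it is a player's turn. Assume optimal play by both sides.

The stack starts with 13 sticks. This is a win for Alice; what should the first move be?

Classify positions by backward induction: terminal positions (no move available) are L. From any other position, the mover wins iff some move reaches an L.
n=0: no move → L
n=1: →0(L), so W
n=2: →1(W) only, which is W, so L
n=3: →2(L), so W
n=4: →0(L), so W
n=5: →4(W), 1(W) — all W, so L
n=6: →5(L), so W
n=7: →6(W), 3(W), 1(W) — all W, so L
n=8: →7(L), so W
n=9: →5(L), so W
n=10: →2(L), so W
n=11: →7(L), so W
n=12: →11(W), 8(W), 6(W), 4(W) — all W, so L
n=13: →12(L), so W
From 13, the L positions reachable in one move are: 12, 7, 5. Any move reaching one of these is winning.

Remove 1, leaving 12.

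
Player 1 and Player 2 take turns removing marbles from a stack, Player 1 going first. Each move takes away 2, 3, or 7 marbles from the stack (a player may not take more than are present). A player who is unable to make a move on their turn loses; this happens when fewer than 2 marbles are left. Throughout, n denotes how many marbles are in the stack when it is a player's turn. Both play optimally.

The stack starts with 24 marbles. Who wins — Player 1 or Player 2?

Build the W/L table. Terminal = L. A non-terminal position is W if it has a move to some L; otherwise it is L.
n=0: no move → L
n=1: no move → L
n=2: reaches L-position 0 → W
n=3: reaches L-position 1 → W
n=4: reaches L-position 1 → W
n=5: only reaches 3(W), 2(W), all W → L
n=6: only reaches 4(W), 3(W), all W → L
n=7: reaches L-position 5 → W
n=8: reaches L-position 6 → W
n=9: reaches L-position 6 → W
n=10: only reaches 8(W), 7(W), 3(W), all W → L
n=11: only reaches 9(W), 8(W), 4(W), all W → L
n=12: reaches L-position 10 → W
n=13: reaches L-position 11 → W
n=14: reaches L-position 11 → W
n=15: only reaches 13(W), 12(W), 8(W), all W → L
n=16: only reaches 14(W), 13(W), 9(W), all W → L
n=17: reaches L-position 15 → W
n=18: reaches L-position 16 → W
n=19: reaches L-position 16 → W
n=20: only reaches 18(W), 17(W), 13(W), all W → L
n=21: only reaches 19(W), 18(W), 14(W), all W → L
n=22: reaches L-position 20 → W
n=23: reaches L-position 21 → W
n=24: reaches L-position 21 → W
From 24 Player 1 can remove 3, leaving 21, reaching an L position.

Player 1 wins.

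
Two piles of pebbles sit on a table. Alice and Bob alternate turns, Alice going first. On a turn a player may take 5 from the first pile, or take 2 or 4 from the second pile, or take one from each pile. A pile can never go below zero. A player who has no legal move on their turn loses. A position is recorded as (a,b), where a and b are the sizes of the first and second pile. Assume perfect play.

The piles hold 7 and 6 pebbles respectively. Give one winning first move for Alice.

Move to (2,6).

Classify positions by backward induction: terminal positions (no move available) are L. From any other position, the mover wins iff some move reaches an L.
No move ever increases a pile, so every position that can arise here has a ≤ 7 and b ≤ 6; it is enough to label the cells with 0 ≤ a ≤ 7 and 0 ≤ b ≤ 6.
Every move lowers a or b (never raises either), so fill the grid row by row in increasing a, and left to right within a row: each cell's successors are then already labelled.
      b=0  b=1  b=2  b=3  b=4  b=5  b=6
a=0:    L    L    W    W    W    W    L
a=1:    L    W    W    L    W    W    L
a=2:    L    W    W    L    W    W    L
a=3:    L    W    W    L    W    W    L
a=4:    L    W    W    L    W    W    L
a=5:    W    W    L    L    W    W    W
a=6:    W    L    L    W    W    W    W
a=7:    W    L    W    W    L    W    W
Cells with no legal move (terminal, hence L): (0,0), (0,1), (1,0), (2,0), (3,0), (4,0).
The remaining L cells, each justified by listing all of its moves:
(0,6): L (options (0,4)(W), (0,2)(W) are all W)
(1,3): L (options (1,1)(W), (0,2)(W) are all W)
(1,6): L (options (1,4)(W), (1,2)(W), (0,5)(W) are all W)
(2,3): L (options (2,1)(W), (1,2)(W) are all W)
(2,6): L (options (2,4)(W), (2,2)(W), (1,5)(W) are all W)
(3,3): L (options (3,1)(W), (2,2)(W) are all W)
(3,6): L (options (3,4)(W), (3,2)(W), (2,5)(W) are all W)
(4,3): L (options (4,1)(W), (3,2)(W) are all W)
(4,6): L (options (4,4)(W), (4,2)(W), (3,5)(W) are all W)
(5,2): L (options (0,2)(W), (5,0)(W), (4,1)(W) are all W)
(5,3): L (options (0,3)(W), (5,1)(W), (4,2)(W) are all W)
(6,1): L (options (1,1)(W), (5,0)(W) are all W)
(6,2): L (options (1,2)(W), (6,0)(W), (5,1)(W) are all W)
(7,1): L (options (2,1)(W), (6,0)(W) are all W)
(7,4): L (options (2,4)(W), (7,2)(W), (7,0)(W), (6,3)(W) are all W)
Every other cell has at least one move into one of the L cells above, so it is W.
From (7,6), the L positions reachable in one move are: (2,6), (7,4). Any move reaching one of these is winning.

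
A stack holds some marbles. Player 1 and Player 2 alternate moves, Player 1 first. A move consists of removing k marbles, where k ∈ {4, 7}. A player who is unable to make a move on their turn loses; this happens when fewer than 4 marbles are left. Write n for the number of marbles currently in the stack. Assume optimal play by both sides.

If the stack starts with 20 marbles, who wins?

Player 1 wins.

Label each position W (a win for the player to move) or L (a loss). A position with no legal move is L; any other position is W exactly when some move reaches an L, and L when every move reaches a W.
n=0: no move → L
n=1: no move → L
n=2: no move → L
n=3: no move → L
n=4: reaches L-position 0 → W
n=5: reaches L-position 1 → W
n=6: reaches L-position 2 → W
n=7: reaches L-position 3 → W
n=8: reaches L-position 1 → W
n=9: reaches L-position 2 → W
n=10: reaches L-position 3 → W
n=11: only reaches 7(W), 4(W), all W → L
n=12: only reaches 8(W), 5(W), all W → L
n=13: only reaches 9(W), 6(W), all W → L
n=14: only reaches 10(W), 7(W), all W → L
n=15: reaches L-position 11 → W
n=16: reaches L-position 12 → W
n=17: reaches L-position 13 → W
n=18: reaches L-position 14 → W
n=19: reaches L-position 12 → W
n=20: reaches L-position 13 → W
From 20 Player 1 can remove 7, leaving 13, reaching an L position.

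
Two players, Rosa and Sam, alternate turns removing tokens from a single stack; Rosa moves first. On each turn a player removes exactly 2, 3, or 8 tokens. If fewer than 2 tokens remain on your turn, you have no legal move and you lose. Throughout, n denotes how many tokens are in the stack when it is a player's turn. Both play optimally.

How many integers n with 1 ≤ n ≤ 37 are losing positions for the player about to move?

Compute win/loss labels from the base case upward. A position with no move is L. Any other position is W if it can reach an L in one move, else L.
n=0: no move → L
n=1: no move → L
n=2: can move to 0, which is L ⇒ W
n=3: can move to 1, which is L ⇒ W
n=4: can move to 1, which is L ⇒ W
n=5: moves to 3(W), 2(W); every one is W ⇒ L
n=6: moves to 4(W), 3(W); every one is W ⇒ L
n=7: can move to 5, which is L ⇒ W
n=8: can move to 6, which is L ⇒ W
n=9: can move to 6, which is L ⇒ W
n=10: moves to 8(W), 7(W), 2(W); every one is W ⇒ L
n=11: moves to 9(W), 8(W), 3(W); every one is W ⇒ L
n=12: can move to 10, which is L ⇒ W
n=13: can move to 11, which is L ⇒ W
n=14: can move to 11, which is L ⇒ W
n=15: moves to 13(W), 12(W), 7(W); every one is W ⇒ L
n=16: moves to 14(W), 13(W), 8(W); every one is W ⇒ L
n=17: can move to 15, which is L ⇒ W
n=18: can move to 16, which is L ⇒ W
n=19: can move to 16, which is L ⇒ W
n=20: moves to 18(W), 17(W), 12(W); every one is W ⇒ L
n=21: moves to 19(W), 18(W), 13(W); every one is W ⇒ L
n=22: can move to 20, which is L ⇒ W
n=23: can move to 21, which is L ⇒ W
n=24: can move to 21, which is L ⇒ W
n=25: moves to 23(W), 22(W), 17(W); every one is W ⇒ L
n=26: moves to 24(W), 23(W), 18(W); every one is W ⇒ L
n=27: can move to 25, which is L ⇒ W
n=28: can move to 26, which is L ⇒ W
n=29: can move to 26, which is L ⇒ W
n=30: moves to 28(W), 27(W), 22(W); every one is W ⇒ L
n=31: moves to 29(W), 28(W), 23(W); every one is W ⇒ L
n=32: can move to 30, which is L ⇒ W
n=33: can move to 31, which is L ⇒ W
n=34: can move to 31, which is L ⇒ W
n=35: moves to 33(W), 32(W), 27(W); every one is W ⇒ L
n=36: moves to 34(W), 33(W), 28(W); every one is W ⇒ L
n=37: can move to 35, which is L ⇒ W
L entries with 1 ≤ n ≤ 37 (n=0 is outside the asked range and is not counted): n = 1, 5, 6, 10, 11, 15, 16, 20, 21, 25, 26, 30, 31, 35, 36; that makes 15.

15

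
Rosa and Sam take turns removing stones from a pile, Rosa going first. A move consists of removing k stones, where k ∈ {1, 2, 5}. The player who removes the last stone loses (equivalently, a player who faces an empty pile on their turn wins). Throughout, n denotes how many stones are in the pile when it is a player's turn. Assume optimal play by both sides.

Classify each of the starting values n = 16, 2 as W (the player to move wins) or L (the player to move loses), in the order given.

Positions with no move are W. A position that does have a move is losing for the player to move precisely when every available move leads to a winning position for the opponent. Fill in the labels:
n=0: no move; the opponent has just taken the last stone and therefore loses → W
n=1: the only move is to 0(W), a W ⇒ L
n=2: can move to 1, which is L ⇒ W
n=3: can move to 1, which is L ⇒ W
n=4: moves to 3(W), 2(W); every one is W ⇒ L
n=5: can move to 4, which is L ⇒ W
n=6: can move to 4, which is L ⇒ W
n=7: moves to 6(W), 5(W), 2(W); every one is W ⇒ L
n=8: can move to 7, which is L ⇒ W
n=9: can move to 7, which is L ⇒ W
n=10: moves to 9(W), 8(W), 5(W); every one is W ⇒ L
n=11: can move to 10, which is L ⇒ W
n=12: can move to 10, which is L ⇒ W
n=13: moves to 12(W), 11(W), 8(W); every one is W ⇒ L
n=14: can move to 13, which is L ⇒ W
n=15: can move to 13, which is L ⇒ W
n=16: moves to 15(W), 14(W), 11(W); every one is W ⇒ L

16: L, 2: W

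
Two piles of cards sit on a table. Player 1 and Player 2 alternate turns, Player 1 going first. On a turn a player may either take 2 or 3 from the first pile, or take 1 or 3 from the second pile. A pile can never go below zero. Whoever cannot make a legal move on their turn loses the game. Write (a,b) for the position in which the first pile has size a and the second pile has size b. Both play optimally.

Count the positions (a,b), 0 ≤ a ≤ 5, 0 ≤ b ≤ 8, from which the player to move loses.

Label each position W (a win for the player to move) or L (a loss). A position with no legal move is L; any other position is W exactly when some move reaches an L, and L when every move reaches a W.
Every move lowers a or b (never raises either), so fill the grid row by row in increasing a, and left to right within a row: each cell's successors are then already labelled.
      b=0  b=1  b=2  b=3  b=4  b=5  b=6  b=7  b=8
a=0:    L    W    L    W    L    W    L    W    L
a=1:    L    W    L    W    L    W    L    W    L
a=2:    W    L    W    L    W    L    W    L    W
a=3:    W    L    W    L    W    L    W    L    W
a=4:    W    W    W    W    W    W    W    W    W
a=5:    L    W    L    W    L    W    L    W    L
Cells with no legal move (terminal, hence L): (0,0), (1,0).
The remaining L cells, each justified by listing all of its moves:
(0,2): L (sole option (0,1)(W) is W)
(0,4): L (options (0,3)(W), (0,1)(W) are all W)
(0,6): L (options (0,5)(W), (0,3)(W) are all W)
(0,8): L (options (0,7)(W), (0,5)(W) are all W)
(1,2): L (sole option (1,1)(W) is W)
(1,4): L (options (1,3)(W), (1,1)(W) are all W)
(1,6): L (options (1,5)(W), (1,3)(W) are all W)
(1,8): L (options (1,7)(W), (1,5)(W) are all W)
(2,1): L (options (0,1)(W), (2,0)(W) are all W)
(2,3): L (options (0,3)(W), (2,2)(W), (2,0)(W) are all W)
(2,5): L (options (0,5)(W), (2,4)(W), (2,2)(W) are all W)
(2,7): L (options (0,7)(W), (2,6)(W), (2,4)(W) are all W)
(3,1): L (options (1,1)(W), (0,1)(W), (3,0)(W) are all W)
(3,3): L (options (1,3)(W), (0,3)(W), (3,2)(W), (3,0)(W) are all W)
(3,5): L (options (1,5)(W), (0,5)(W), (3,4)(W), (3,2)(W) are all W)
(3,7): L (options (1,7)(W), (0,7)(W), (3,6)(W), (3,4)(W) are all W)
(5,0): L (options (3,0)(W), (2,0)(W) are all W)
(5,2): L (options (3,2)(W), (2,2)(W), (5,1)(W) are all W)
(5,4): L (options (3,4)(W), (2,4)(W), (5,3)(W), (5,1)(W) are all W)
(5,6): L (options (3,6)(W), (2,6)(W), (5,5)(W), (5,3)(W) are all W)
(5,8): L (options (3,8)(W), (2,8)(W), (5,7)(W), (5,5)(W) are all W)
Every other cell has at least one move into one of the L cells above, so it is W.
L cells per row: a=0: 5, a=1: 5, a=2: 4, a=3: 4, a=4: 0, a=5: 5; total 23.

23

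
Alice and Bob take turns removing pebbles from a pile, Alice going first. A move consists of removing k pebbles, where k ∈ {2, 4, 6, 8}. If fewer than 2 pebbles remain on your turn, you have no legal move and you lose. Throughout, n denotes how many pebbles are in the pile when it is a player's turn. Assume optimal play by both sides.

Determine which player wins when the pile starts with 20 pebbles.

Compute win/loss labels from the base case upward. A position with no move is L. Any other position is W if it can reach an L in one move, else L.
n=0: no move → L
n=1: no move → L
n=2: →0(L), so W
n=3: →1(L), so W
n=4: →0(L), so W
n=5: →1(L), so W
n=6: →0(L), so W
n=7: →1(L), so W
n=8: →0(L), so W
n=9: →1(L), so W
n=10: →8(W), 6(W), 4(W), 2(W) — all W, so L
n=11: →9(W), 7(W), 5(W), 3(W) — all W, so L
n=12: →10(L), so W
n=13: →11(L), so W
n=14: →10(L), so W
n=15: →11(L), so W
n=16: →10(L), so W
n=17: →11(L), so W
n=18: →10(L), so W
n=19: →11(L), so W
n=20: →18(W), 16(W), 14(W), 12(W) — all W, so L
Every move from 20 reaches a W position, so the mover loses.

Bob wins.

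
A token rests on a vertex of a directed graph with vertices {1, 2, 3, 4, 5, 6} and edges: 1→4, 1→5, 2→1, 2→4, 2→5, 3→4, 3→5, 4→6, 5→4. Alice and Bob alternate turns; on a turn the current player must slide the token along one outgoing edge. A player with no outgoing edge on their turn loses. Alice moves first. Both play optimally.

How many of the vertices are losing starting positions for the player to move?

2

Classify positions by backward induction: terminal positions (no move available) are L. From any other position, the mover wins iff some move reaches an L.
Every edge goes from a vertex to one that appears earlier in the order 6, 4, 5, 1, 2, 3, so processing vertices in that order labels each vertex after all of its successors.
6: no outgoing edge → L
4: →6(L), so W
5: →4(W) only, which is W, so L
1: →5(L), so W
2: →5(L), so W
3: →5(L), so W
The L vertices are 5, 6; that is 2 in all.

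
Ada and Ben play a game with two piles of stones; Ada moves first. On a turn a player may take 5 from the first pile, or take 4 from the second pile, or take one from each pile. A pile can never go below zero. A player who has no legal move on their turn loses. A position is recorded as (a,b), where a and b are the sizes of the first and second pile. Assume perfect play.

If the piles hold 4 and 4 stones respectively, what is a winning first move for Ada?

Move to (4,0).

Compute win/loss labels from the base case upward. A position with no move is L. Any other position is W if it can reach an L in one move, else L.
No move ever increases a pile, so every position that can arise here has a ≤ 4 and b ≤ 4; it is enough to label the cells with 0 ≤ a ≤ 4 and 0 ≤ b ≤ 4.
Every move lowers a or b (never raises either), so fill the grid row by row in increasing a, and left to right within a row: each cell's successors are then already labelled.
      b=0  b=1  b=2  b=3  b=4
a=0:    L    L    L    L    W
a=1:    L    W    W    W    W
a=2:    L    W    L    L    W
a=3:    L    W    L    W    W
a=4:    L    W    L    W    W
Cells with no legal move (terminal, hence L): (0,0), (0,1), (0,2), (0,3), (1,0), (2,0), (3,0), (4,0).
The remaining L cells, each justified by listing all of its moves:
(2,2): →(1,1)(W) only, which is W, so L
(2,3): →(1,2)(W) only, which is W, so L
(3,2): →(2,1)(W) only, which is W, so L
(4,2): →(3,1)(W) only, which is W, so L
Every other cell has at least one move into one of the L cells above, so it is W.
From (4,4), the L positions reachable in one move are: (4,0).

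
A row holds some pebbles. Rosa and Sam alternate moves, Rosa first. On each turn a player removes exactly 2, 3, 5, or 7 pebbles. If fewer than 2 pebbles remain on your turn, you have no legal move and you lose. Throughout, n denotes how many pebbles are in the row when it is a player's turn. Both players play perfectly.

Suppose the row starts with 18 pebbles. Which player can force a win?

Sam wins.

Build the W/L table. Terminal = L. A non-terminal position is W if it has a move to some L; otherwise it is L.
n=0: no move → L
n=1: no move → L
n=2: W (go to 0, an L position)
n=3: W (go to 1, an L position)
n=4: W (go to 1, an L position)
n=5: W (go to 0, an L position)
n=6: W (go to 1, an L position)
n=7: W (go to 0, an L position)
n=8: W (go to 1, an L position)
n=9: L (options 7(W), 6(W), 4(W), 2(W) are all W)
n=10: L (options 8(W), 7(W), 5(W), 3(W) are all W)
n=11: W (go to 9, an L position)
n=12: W (go to 10, an L position)
n=13: W (go to 10, an L position)
n=14: W (go to 9, an L position)
n=15: W (go to 10, an L position)
n=16: W (go to 9, an L position)
n=17: W (go to 10, an L position)
n=18: L (options 16(W), 15(W), 13(W), 11(W) are all W)
Every move from 18 reaches a W position, so the mover loses.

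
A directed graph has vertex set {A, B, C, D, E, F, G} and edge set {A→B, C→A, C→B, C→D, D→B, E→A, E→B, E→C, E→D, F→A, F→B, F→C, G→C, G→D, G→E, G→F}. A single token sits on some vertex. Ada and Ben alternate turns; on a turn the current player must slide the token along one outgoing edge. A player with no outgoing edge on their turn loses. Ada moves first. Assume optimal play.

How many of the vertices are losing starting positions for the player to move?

Work bottom-up. With no move the player to move loses. Otherwise the position is W if at least one move leads to an L position for the opponent, and L if every move leads to a W.
Every edge goes from a vertex to one that appears earlier in the order B, A, D, C, E, F, G, so processing vertices in that order labels each vertex after all of its successors.
B: no outgoing edge → L
A: reaches L-position B → W
D: reaches L-position B → W
C: reaches L-position B → W
E: reaches L-position B → W
F: reaches L-position B → W
G: only reaches F(W), E(W), C(W), D(W), all W → L
The L vertices are B, G; that is 2 in all.

2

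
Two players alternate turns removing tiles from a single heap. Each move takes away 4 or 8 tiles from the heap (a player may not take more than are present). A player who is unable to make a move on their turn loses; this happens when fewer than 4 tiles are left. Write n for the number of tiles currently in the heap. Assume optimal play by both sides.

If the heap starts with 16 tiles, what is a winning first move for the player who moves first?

Remove 4, leaving 12.

Use the standard recursion: the mover loses at a terminal position; elsewhere, the mover wins exactly when some move hands the opponent an L position.
n=0: no move → L
n=1: no move → L
n=2: no move → L
n=3: no move → L
n=4: W (go to 0, an L position)
n=5: W (go to 1, an L position)
n=6: W (go to 2, an L position)
n=7: W (go to 3, an L position)
n=8: W (go to 0, an L position)
n=9: W (go to 1, an L position)
n=10: W (go to 2, an L position)
n=11: W (go to 3, an L position)
n=12: L (options 8(W), 4(W) are all W)
n=13: L (options 9(W), 5(W) are all W)
n=14: L (options 10(W), 6(W) are all W)
n=15: L (options 11(W), 7(W) are all W)
n=16: W (go to 12, an L position)
From 16, the L positions reachable in one move are: 12.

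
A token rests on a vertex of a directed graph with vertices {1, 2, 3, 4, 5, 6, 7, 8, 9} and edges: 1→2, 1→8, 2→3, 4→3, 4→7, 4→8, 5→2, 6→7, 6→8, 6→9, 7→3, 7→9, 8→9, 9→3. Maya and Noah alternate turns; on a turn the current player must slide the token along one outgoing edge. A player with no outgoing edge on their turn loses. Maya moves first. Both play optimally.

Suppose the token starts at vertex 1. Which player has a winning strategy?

Label each position W (a win for the player to move) or L (a loss). A position with no legal move is L; any other position is W exactly when some move reaches an L, and L when every move reaches a W.
Every edge goes from a vertex to one that appears earlier in the order 3, 9, 8, 2, 7, 4, 1, 5, 6, so processing vertices in that order labels each vertex after all of its successors.
3: no outgoing edge → L
9: reaches L-position 3 → W
8: only reaches 9(W), which is W → L
2: reaches L-position 3 → W
7: reaches L-position 3 → W
4: reaches L-position 8 → W
1: reaches L-position 8 → W
5: only reaches 2(W), which is W → L
6: reaches L-position 8 → W
From 1 Maya can move to 8, reaching an L position.

Maya wins.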